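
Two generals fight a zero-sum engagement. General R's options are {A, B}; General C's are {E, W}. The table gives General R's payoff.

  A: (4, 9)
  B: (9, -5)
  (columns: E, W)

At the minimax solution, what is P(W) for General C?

5/19

Row minima: A → 4, B → -5; maximin = 4.
Column maxima: E → 9, W → 9; minimax = 9.
4 ≠ 9, so there is no saddle point; optimal play is mixed.
Let General R play A with probability p. Expected payoff against E: 4p + 9(1−p) = −5p + 9; against W: 9p + (-5)(1−p) = 14p − 5.
Setting these equal: −5p + 9 = 14p − 5 ⇒ −19p = -14 ⇒ p = 14/19, and the value is (-5)·(14/19) + 9 = 101/19.
For General C: with q = P(E), equating A's and B's payoffs gives −5q + 9 = 14q − 5 ⇒ q = 14/19.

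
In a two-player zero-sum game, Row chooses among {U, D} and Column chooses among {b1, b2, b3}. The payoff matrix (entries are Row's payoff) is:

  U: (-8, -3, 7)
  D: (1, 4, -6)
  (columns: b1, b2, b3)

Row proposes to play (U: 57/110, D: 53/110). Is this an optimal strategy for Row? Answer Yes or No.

No

Against b1 this mix gives (57/110)·(-8) + (53/110)·1 = -403/110.
Against b2 this mix gives (57/110)·(-3) + (53/110)·4 = 41/110.
Against b3 this mix gives (57/110)·7 + (53/110)·(-6) = 81/110.
Column will play b1, holding Row to -403/110. Shifting weight toward the row that does better against b1 would raise this floor (the equalizing mix achieves -41/22 against both b1 and b3), so the proposed strategy is not optimal.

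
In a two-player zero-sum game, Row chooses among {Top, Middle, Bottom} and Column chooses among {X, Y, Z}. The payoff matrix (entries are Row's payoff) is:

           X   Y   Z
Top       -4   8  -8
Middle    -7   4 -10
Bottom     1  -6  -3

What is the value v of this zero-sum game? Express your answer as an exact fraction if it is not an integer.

Row minima: Top → -8, Middle → -10, Bottom → -6; maximin = -6.
Column maxima: X → 1, Y → 8, Z → -3; minimax = -3.
-6 ≠ -3, so there is no saddle point; optimal play is mixed.
Middle is strictly dominated by Top, so Row never plays it.
X is strictly dominated by Z (it gives Row strictly more in every row), so Column never plays it.
On the remaining 2×2 (Top, Bottom vs Y, Z):
Let Row play Top with probability p. Expected payoff against Y: 8p + (-6)(1−p) = 14p − 6; against Z: (-8)p + (-3)(1−p) = −5p − 3.
Setting these equal: 14p − 6 = −5p − 3 ⇒ 19p = 3 ⇒ p = 3/19, and the value is (14)·(3/19) − 6 = -72/19.
For Column: with q = P(Y), equating Top's and Bottom's payoffs gives 16q − 8 = −3q − 3 ⇒ q = 5/19.

-72/19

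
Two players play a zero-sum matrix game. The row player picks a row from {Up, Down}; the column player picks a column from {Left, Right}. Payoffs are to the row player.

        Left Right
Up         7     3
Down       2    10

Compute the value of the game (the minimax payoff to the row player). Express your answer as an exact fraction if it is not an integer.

Row minima: Up → 3, Down → 2; maximin = 3.
Column maxima: Left → 7, Right → 10; minimax = 7.
3 ≠ 7, so there is no saddle point; optimal play is mixed.
Let the row player play Up with probability p. Expected payoff against Left: 7p + 2(1−p) = 5p + 2; against Right: 3p + 10(1−p) = −7p + 10.
Setting these equal: 5p + 2 = −7p + 10 ⇒ 12p = 8 ⇒ p = 2/3, and the value is (5)·(2/3) + 2 = 16/3.
For the column player: with q = P(Left), equating Up's and Down's payoffs gives 4q + 3 = −8q + 10 ⇒ q = 7/12.

16/3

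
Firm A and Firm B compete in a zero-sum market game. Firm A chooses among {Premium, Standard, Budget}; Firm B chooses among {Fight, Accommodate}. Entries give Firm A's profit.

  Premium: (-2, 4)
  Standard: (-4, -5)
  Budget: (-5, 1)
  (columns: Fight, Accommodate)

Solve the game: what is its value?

-2

Row minima: Premium → -2, Standard → -5, Budget → -5; maximin = -2.
Column maxima: Fight → -2, Accommodate → 4; minimax = -2.
Since maximin = minimax = -2, there is a saddle point and the value is -2.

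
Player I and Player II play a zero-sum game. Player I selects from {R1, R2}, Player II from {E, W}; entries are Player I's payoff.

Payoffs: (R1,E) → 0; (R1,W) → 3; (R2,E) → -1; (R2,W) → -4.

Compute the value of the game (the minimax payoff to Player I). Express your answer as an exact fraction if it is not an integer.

Row minima: R1 → 0, R2 → -4; maximin = 0.
Column maxima: E → 0, W → 3; minimax = 0.
Since maximin = minimax = 0, there is a saddle point and the value is 0.

0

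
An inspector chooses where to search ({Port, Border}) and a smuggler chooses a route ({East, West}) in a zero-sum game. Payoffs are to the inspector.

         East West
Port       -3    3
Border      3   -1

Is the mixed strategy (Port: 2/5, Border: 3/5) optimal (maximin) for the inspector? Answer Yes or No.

Yes

Against East this mix gives (2/5)·(-3) + (3/5)·3 = 3/5.
Against West this mix gives (2/5)·3 + (3/5)·(-1) = 3/5.
All of the smuggler's active replies (East, West) yield 3/5, and no column does worse for the inspector. The mix makes the smuggler indifferent and guarantees 3/5, so it is optimal.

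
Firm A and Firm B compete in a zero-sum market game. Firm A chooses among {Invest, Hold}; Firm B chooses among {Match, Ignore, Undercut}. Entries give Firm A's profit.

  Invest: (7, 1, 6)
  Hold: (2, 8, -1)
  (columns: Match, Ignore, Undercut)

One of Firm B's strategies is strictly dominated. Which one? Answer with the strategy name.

Match

Undercut holds Firm A's payoff strictly below Match in every row: 6 < 7, -1 < 2.
So Match is strictly dominated for Firm B.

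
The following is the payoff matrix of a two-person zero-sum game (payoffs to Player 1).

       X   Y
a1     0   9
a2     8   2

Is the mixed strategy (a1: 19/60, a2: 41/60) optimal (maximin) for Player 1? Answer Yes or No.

Against X this mix gives (19/60)·0 + (41/60)·8 = 82/15.
Against Y this mix gives (19/60)·9 + (41/60)·2 = 253/60.
Player 2 will play Y, holding Player 1 to 253/60. Shifting weight toward the row that does better against Y would raise this floor (the equalizing mix achieves 24/5 against both Y and X), so the proposed strategy is not optimal.

No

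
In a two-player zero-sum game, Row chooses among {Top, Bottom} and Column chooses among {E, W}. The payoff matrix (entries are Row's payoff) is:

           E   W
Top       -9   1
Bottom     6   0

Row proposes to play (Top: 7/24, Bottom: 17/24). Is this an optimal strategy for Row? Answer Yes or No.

No

Against E this mix gives (7/24)·(-9) + (17/24)·6 = 13/8.
Against W this mix gives (7/24)·1 + (17/24)·0 = 7/24.
Column will play W, holding Row to 7/24. Shifting weight toward the row that does better against W would raise this floor (the equalizing mix achieves 3/8 against both W and E), so the proposed strategy is not optimal.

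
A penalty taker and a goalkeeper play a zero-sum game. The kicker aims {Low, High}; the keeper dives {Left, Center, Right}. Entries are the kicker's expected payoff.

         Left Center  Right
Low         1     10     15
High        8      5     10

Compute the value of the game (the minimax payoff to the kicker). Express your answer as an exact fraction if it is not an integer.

25/4

Row minima: Low → 1, High → 5; maximin = 5.
Column maxima: Left → 8, Center → 10, Right → 15; minimax = 8.
5 ≠ 8, so there is no saddle point; optimal play is mixed.
Right is strictly dominated by Left (it gives the kicker strictly more in every row), so the keeper never plays it.
On the remaining 2×2 (Low, High vs Left, Center):
Let the kicker play Low with probability p. Expected payoff against Left: 1p + 8(1−p) = −7p + 8; against Center: 10p + 5(1−p) = 5p + 5.
Setting these equal: −7p + 8 = 5p + 5 ⇒ −12p = -3 ⇒ p = 1/4, and the value is (-7)·(1/4) + 8 = 25/4.
For the keeper: with q = P(Left), equating Low's and High's payoffs gives −9q + 10 = 3q + 5 ⇒ q = 5/12.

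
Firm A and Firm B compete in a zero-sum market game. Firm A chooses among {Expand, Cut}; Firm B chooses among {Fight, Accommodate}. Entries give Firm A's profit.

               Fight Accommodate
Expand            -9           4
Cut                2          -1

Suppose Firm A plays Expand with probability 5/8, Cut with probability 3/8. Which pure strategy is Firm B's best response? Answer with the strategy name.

If Firm B plays Fight, Firm A's expected payoff is (5/8)·(-9) + (3/8)·2 = -39/8.
If Firm B plays Accommodate, Firm A's expected payoff is (5/8)·4 + (3/8)·(-1) = 17/8.
Firm B minimizes Firm A's payoff; the smallest is -39/8, so the best response is Fight.

Fight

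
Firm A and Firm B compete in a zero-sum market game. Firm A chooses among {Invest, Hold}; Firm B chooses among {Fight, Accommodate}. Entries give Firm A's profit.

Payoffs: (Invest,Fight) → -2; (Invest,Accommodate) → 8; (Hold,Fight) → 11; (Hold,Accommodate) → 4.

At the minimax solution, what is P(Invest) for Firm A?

Row minima: Invest → -2, Hold → 4; maximin = 4.
Column maxima: Fight → 11, Accommodate → 8; minimax = 8.
4 ≠ 8, so there is no saddle point; optimal play is mixed.
Let Firm A play Invest with probability p. Expected payoff against Fight: (-2)p + 11(1−p) = −13p + 11; against Accommodate: 8p + 4(1−p) = 4p + 4.
Setting these equal: −13p + 11 = 4p + 4 ⇒ −17p = -7 ⇒ p = 7/17, and the value is (-13)·(7/17) + 11 = 96/17.
For Firm B: with q = P(Fight), equating Invest's and Hold's payoffs gives −10q + 8 = 7q + 4 ⇒ q = 4/17.

7/17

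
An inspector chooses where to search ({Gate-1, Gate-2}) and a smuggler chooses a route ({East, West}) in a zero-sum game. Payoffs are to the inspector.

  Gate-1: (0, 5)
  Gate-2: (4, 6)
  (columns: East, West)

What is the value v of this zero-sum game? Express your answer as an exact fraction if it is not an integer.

4

Row minima: Gate-1 → 0, Gate-2 → 4; maximin = 4.
Column maxima: East → 4, West → 6; minimax = 4.
Since maximin = minimax = 4, there is a saddle point and the value is 4.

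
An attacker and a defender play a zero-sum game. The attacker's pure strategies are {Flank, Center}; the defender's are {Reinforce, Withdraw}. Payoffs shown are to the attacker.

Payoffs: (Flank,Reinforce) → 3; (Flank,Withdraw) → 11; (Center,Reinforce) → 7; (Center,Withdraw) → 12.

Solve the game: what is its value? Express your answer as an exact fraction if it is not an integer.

7

Row minima: Flank → 3, Center → 7; maximin = 7.
Column maxima: Reinforce → 7, Withdraw → 12; minimax = 7.
Since maximin = minimax = 7, there is a saddle point and the value is 7.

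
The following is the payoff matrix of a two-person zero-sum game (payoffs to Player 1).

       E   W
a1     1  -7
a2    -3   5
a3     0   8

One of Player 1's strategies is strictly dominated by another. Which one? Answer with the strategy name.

a3 gives a strictly higher payoff than a2 against every column: 0 > -3, 8 > 5.
So a2 is strictly dominated and Player 1 never plays it.

a2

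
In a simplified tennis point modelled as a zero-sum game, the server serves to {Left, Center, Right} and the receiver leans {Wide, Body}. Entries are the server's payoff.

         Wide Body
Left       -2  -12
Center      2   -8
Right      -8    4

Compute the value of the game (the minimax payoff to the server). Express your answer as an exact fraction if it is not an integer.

-28/11

Row minima: Left → -12, Center → -8, Right → -8; maximin = -8.
Column maxima: Wide → 2, Body → 4; minimax = 2.
-8 ≠ 2, so there is no saddle point; optimal play is mixed.
Left is strictly dominated by Center, so the server never plays it.
On the remaining 2×2 (Center, Right vs Wide, Body):
Let the server play Center with probability p. Expected payoff against Wide: 2p + (-8)(1−p) = 10p − 8; against Body: (-8)p + 4(1−p) = −12p + 4.
Setting these equal: 10p − 8 = −12p + 4 ⇒ 22p = 12 ⇒ p = 6/11, and the value is (10)·(6/11) − 8 = -28/11.
For the receiver: with q = P(Wide), equating Center's and Right's payoffs gives 10q − 8 = −12q + 4 ⇒ q = 6/11.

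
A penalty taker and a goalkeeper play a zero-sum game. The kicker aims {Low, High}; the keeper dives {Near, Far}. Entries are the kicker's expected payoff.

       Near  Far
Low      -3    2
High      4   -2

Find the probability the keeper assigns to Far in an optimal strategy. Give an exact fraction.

Row minima: Low → -3, High → -2; maximin = -2.
Column maxima: Near → 4, Far → 2; minimax = 2.
-2 ≠ 2, so there is no saddle point; optimal play is mixed.
Let the kicker play Low with probability p. Expected payoff against Near: (-3)p + 4(1−p) = −7p + 4; against Far: 2p + (-2)(1−p) = 4p − 2.
Setting these equal: −7p + 4 = 4p − 2 ⇒ −11p = -6 ⇒ p = 6/11, and the value is (-7)·(6/11) + 4 = 2/11.
For the keeper: with q = P(Near), equating Low's and High's payoffs gives −5q + 2 = 6q − 2 ⇒ q = 4/11.

7/11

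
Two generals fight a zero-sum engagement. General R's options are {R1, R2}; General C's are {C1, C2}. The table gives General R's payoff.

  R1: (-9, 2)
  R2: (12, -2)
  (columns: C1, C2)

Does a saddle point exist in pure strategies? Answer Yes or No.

Row minima: R1 → -9, R2 → -2; maximin = -2.
Column maxima: C1 → 12, C2 → 2; minimax = 2.
-2 ≠ 2, so no pure-strategy equilibrium exists.

No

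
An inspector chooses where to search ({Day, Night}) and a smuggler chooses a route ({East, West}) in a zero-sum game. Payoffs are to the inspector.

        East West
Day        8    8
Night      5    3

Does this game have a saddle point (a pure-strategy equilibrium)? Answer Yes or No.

Yes

Row minima: Day → 8, Night → 3; maximin = 8.
Column maxima: East → 8, West → 8; minimax = 8.
maximin = minimax = 8, so a saddle point exists.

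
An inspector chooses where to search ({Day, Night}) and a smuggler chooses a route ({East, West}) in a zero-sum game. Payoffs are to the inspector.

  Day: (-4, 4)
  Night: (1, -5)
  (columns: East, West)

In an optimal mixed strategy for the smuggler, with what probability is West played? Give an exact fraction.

5/14

Row minima: Day → -4, Night → -5; maximin = -4.
Column maxima: East → 1, West → 4; minimax = 1.
-4 ≠ 1, so there is no saddle point; optimal play is mixed.
Let the inspector play Day with probability p. Expected payoff against East: (-4)p + 1(1−p) = −5p + 1; against West: 4p + (-5)(1−p) = 9p − 5.
Setting these equal: −5p + 1 = 9p − 5 ⇒ −14p = -6 ⇒ p = 3/7, and the value is (-5)·(3/7) + 1 = -8/7.
For the smuggler: with q = P(East), equating Day's and Night's payoffs gives −8q + 4 = 6q − 5 ⇒ q = 9/14.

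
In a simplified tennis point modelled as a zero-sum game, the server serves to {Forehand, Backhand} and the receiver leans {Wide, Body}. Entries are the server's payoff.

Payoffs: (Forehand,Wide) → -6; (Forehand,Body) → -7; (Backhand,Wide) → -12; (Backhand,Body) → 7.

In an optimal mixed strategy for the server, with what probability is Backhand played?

Row minima: Forehand → -7, Backhand → -12; maximin = -7.
Column maxima: Wide → -6, Body → 7; minimax = -6.
-7 ≠ -6, so there is no saddle point; optimal play is mixed.
Let the server play Forehand with probability p. Expected payoff against Wide: (-6)p + (-12)(1−p) = 6p − 12; against Body: (-7)p + 7(1−p) = −14p + 7.
Setting these equal: 6p − 12 = −14p + 7 ⇒ 20p = 19 ⇒ p = 19/20, and the value is (6)·(19/20) − 12 = -63/10.
For the receiver: with q = P(Wide), equating Forehand's and Backhand's payoffs gives q − 7 = −19q + 7 ⇒ q = 7/10.

1/20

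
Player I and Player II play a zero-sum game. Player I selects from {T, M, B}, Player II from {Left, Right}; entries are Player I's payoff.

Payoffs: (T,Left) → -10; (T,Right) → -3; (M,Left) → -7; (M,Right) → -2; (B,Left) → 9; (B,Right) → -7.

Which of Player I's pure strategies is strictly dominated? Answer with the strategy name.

M gives a strictly higher payoff than T against every column: -7 > -10, -2 > -3.
So T is strictly dominated and Player I never plays it.

T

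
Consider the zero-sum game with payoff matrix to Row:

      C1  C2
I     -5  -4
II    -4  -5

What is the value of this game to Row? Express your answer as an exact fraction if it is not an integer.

-9/2

Row minima: I → -5, II → -5; maximin = -5.
Column maxima: C1 → -4, C2 → -4; minimax = -4.
-5 ≠ -4, so there is no saddle point; optimal play is mixed.
Let Row play I with probability p. Expected payoff against C1: (-5)p + (-4)(1−p) = −p − 4; against C2: (-4)p + (-5)(1−p) = p − 5.
Setting these equal: −p − 4 = p − 5 ⇒ −2p = -1 ⇒ p = 1/2, and the value is (-1)·(1/2) − 4 = -9/2.
For Column: with q = P(C1), equating I's and II's payoffs gives −q − 4 = q − 5 ⇒ q = 1/2.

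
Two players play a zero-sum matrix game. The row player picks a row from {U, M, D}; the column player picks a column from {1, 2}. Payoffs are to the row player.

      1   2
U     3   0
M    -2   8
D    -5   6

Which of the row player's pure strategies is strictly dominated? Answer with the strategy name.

M gives a strictly higher payoff than D against every column: -2 > -5, 8 > 6.
So D is strictly dominated and the row player never plays it.

D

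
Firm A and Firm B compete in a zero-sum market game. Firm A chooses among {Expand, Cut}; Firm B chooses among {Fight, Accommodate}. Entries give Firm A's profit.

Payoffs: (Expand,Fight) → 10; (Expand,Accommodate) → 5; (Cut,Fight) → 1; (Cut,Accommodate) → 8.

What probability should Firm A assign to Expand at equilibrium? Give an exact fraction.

Row minima: Expand → 5, Cut → 1; maximin = 5.
Column maxima: Fight → 10, Accommodate → 8; minimax = 8.
5 ≠ 8, so there is no saddle point; optimal play is mixed.
Let Firm A play Expand with probability p. Expected payoff against Fight: 10p + 1(1−p) = 9p + 1; against Accommodate: 5p + 8(1−p) = −3p + 8.
Setting these equal: 9p + 1 = −3p + 8 ⇒ 12p = 7 ⇒ p = 7/12, and the value is (9)·(7/12) + 1 = 25/4.
For Firm B: with q = P(Fight), equating Expand's and Cut's payoffs gives 5q + 5 = −7q + 8 ⇒ q = 1/4.

7/12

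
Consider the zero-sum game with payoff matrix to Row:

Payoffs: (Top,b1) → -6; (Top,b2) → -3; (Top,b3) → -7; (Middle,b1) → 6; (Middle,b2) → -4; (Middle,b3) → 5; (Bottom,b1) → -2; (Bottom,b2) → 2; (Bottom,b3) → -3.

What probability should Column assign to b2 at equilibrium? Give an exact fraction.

Row minima: Top → -7, Middle → -4, Bottom → -3; maximin = -3.
Column maxima: b1 → 6, b2 → 2, b3 → 5; minimax = 2.
-3 ≠ 2, so there is no saddle point; optimal play is mixed.
Top is strictly dominated by Bottom, so Row never plays it.
b1 is strictly dominated by b3 (it gives Row strictly more in every row), so Column never plays it.
On the remaining 2×2 (Middle, Bottom vs b2, b3):
Let Row play Middle with probability p. Expected payoff against b2: (-4)p + 2(1−p) = −6p + 2; against b3: 5p + (-3)(1−p) = 8p − 3.
Setting these equal: −6p + 2 = 8p − 3 ⇒ −14p = -5 ⇒ p = 5/14, and the value is (-6)·(5/14) + 2 = -1/7.
For Column: with q = P(b2), equating Middle's and Bottom's payoffs gives −9q + 5 = 5q − 3 ⇒ q = 4/7.

4/7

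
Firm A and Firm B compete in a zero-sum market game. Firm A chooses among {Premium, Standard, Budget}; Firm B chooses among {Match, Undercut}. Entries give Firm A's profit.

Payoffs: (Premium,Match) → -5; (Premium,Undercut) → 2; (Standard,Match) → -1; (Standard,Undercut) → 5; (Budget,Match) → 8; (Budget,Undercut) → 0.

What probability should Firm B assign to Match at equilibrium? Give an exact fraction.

5/14

Row minima: Premium → -5, Standard → -1, Budget → 0; maximin = 0.
Column maxima: Match → 8, Undercut → 5; minimax = 5.
0 ≠ 5, so there is no saddle point; optimal play is mixed.
Premium is strictly dominated by Standard, so Firm A never plays it.
On the remaining 2×2 (Standard, Budget vs Match, Undercut):
Let Firm A play Standard with probability p. Expected payoff against Match: (-1)p + 8(1−p) = −9p + 8; against Undercut: 5p + 0(1−p) = 5p.
Setting these equal: −9p + 8 = 5p ⇒ −14p = -8 ⇒ p = 4/7, and the value is (-9)·(4/7) + 8 = 20/7.
For Firm B: with q = P(Match), equating Standard's and Budget's payoffs gives −6q + 5 = 8q ⇒ q = 5/14.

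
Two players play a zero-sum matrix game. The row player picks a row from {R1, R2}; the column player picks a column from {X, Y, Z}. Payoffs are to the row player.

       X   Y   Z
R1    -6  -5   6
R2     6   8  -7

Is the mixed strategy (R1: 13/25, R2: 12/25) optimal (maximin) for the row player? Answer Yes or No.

Yes

Against X this mix gives (13/25)·(-6) + (12/25)·6 = -6/25.
Against Y this mix gives (13/25)·(-5) + (12/25)·8 = 31/25.
Against Z this mix gives (13/25)·6 + (12/25)·(-7) = -6/25.
All of the column player's active replies (X, Z) yield -6/25, and no column does worse for the row player. The mix makes the column player indifferent and guarantees -6/25, so it is optimal.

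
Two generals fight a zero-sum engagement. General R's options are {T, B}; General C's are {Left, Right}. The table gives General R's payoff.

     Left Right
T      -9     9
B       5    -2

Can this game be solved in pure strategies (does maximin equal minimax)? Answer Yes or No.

No

Row minima: T → -9, B → -2; maximin = -2.
Column maxima: Left → 5, Right → 9; minimax = 5.
-2 ≠ 5, so no pure-strategy equilibrium exists.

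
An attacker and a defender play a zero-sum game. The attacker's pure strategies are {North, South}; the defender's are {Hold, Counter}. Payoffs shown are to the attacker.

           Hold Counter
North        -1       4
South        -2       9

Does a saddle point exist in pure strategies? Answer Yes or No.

Row minima: North → -1, South → -2; maximin = -1.
Column maxima: Hold → -1, Counter → 9; minimax = -1.
maximin = minimax = -1, so a saddle point exists.

Yes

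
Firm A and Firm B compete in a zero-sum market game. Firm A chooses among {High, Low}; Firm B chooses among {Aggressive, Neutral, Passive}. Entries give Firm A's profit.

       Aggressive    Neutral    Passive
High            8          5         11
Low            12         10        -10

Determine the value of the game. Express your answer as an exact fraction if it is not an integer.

80/13

Row minima: High → 5, Low → -10; maximin = 5.
Column maxima: Aggressive → 12, Neutral → 10, Passive → 11; minimax = 10.
5 ≠ 10, so there is no saddle point; optimal play is mixed.
Aggressive is strictly dominated by Neutral (it gives Firm A strictly more in every row), so Firm B never plays it.
On the remaining 2×2 (High, Low vs Neutral, Passive):
Let Firm A play High with probability p. Expected payoff against Neutral: 5p + 10(1−p) = −5p + 10; against Passive: 11p + (-10)(1−p) = 21p − 10.
Setting these equal: −5p + 10 = 21p − 10 ⇒ −26p = -20 ⇒ p = 10/13, and the value is (-5)·(10/13) + 10 = 80/13.
For Firm B: with q = P(Neutral), equating High's and Low's payoffs gives −6q + 11 = 20q − 10 ⇒ q = 21/26.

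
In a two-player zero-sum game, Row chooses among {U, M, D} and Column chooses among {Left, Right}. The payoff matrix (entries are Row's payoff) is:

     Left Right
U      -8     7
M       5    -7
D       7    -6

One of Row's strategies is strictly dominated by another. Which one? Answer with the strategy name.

M

D gives a strictly higher payoff than M against every column: 7 > 5, -6 > -7.
So M is strictly dominated and Row never plays it.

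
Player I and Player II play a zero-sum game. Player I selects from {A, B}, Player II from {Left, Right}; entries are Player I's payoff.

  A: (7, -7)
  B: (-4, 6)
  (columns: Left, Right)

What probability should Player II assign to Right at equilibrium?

11/24

Row minima: A → -7, B → -4; maximin = -4.
Column maxima: Left → 7, Right → 6; minimax = 6.
-4 ≠ 6, so there is no saddle point; optimal play is mixed.
Let Player I play A with probability p. Expected payoff against Left: 7p + (-4)(1−p) = 11p − 4; against Right: (-7)p + 6(1−p) = −13p + 6.
Setting these equal: 11p − 4 = −13p + 6 ⇒ 24p = 10 ⇒ p = 5/12, and the value is (11)·(5/12) − 4 = 7/12.
For Player II: with q = P(Left), equating A's and B's payoffs gives 14q − 7 = −10q + 6 ⇒ q = 13/24.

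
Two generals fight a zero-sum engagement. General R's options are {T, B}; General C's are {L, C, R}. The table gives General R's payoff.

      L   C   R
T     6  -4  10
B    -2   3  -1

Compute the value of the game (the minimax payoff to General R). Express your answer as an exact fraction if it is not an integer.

2/3

Row minima: T → -4, B → -2; maximin = -2.
Column maxima: L → 6, C → 3, R → 10; minimax = 3.
-2 ≠ 3, so there is no saddle point; optimal play is mixed.
R is strictly dominated by L (it gives General R strictly more in every row), so General C never plays it.
On the remaining 2×2 (T, B vs L, C):
Let General R play T with probability p. Expected payoff against L: 6p + (-2)(1−p) = 8p − 2; against C: (-4)p + 3(1−p) = −7p + 3.
Setting these equal: 8p − 2 = −7p + 3 ⇒ 15p = 5 ⇒ p = 1/3, and the value is (8)·(1/3) − 2 = 2/3.
For General C: with q = P(L), equating T's and B's payoffs gives 10q − 4 = −5q + 3 ⇒ q = 7/15.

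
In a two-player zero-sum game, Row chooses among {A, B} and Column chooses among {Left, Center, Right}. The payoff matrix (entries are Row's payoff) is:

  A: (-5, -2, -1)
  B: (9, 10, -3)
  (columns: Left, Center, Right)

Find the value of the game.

Row minima: A → -5, B → -3; maximin = -3.
Column maxima: Left → 9, Center → 10, Right → -1; minimax = -1.
-3 ≠ -1, so there is no saddle point; optimal play is mixed.
Center is strictly dominated by Left (it gives Row strictly more in every row), so Column never plays it.
On the remaining 2×2 (A, B vs Left, Right):
Let Row play A with probability p. Expected payoff against Left: (-5)p + 9(1−p) = −14p + 9; against Right: (-1)p + (-3)(1−p) = 2p − 3.
Setting these equal: −14p + 9 = 2p − 3 ⇒ −16p = -12 ⇒ p = 3/4, and the value is (-14)·(3/4) + 9 = -3/2.
For Column: with q = P(Left), equating A's and B's payoffs gives −4q − 1 = 12q − 3 ⇒ q = 1/8.

-3/2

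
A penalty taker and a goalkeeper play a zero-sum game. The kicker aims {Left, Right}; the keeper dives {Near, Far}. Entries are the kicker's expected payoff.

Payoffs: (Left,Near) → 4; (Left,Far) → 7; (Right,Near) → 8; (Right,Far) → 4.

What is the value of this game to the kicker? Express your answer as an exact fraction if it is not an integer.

40/7

Row minima: Left → 4, Right → 4; maximin = 4.
Column maxima: Near → 8, Far → 7; minimax = 7.
4 ≠ 7, so there is no saddle point; optimal play is mixed.
Let the kicker play Left with probability p. Expected payoff against Near: 4p + 8(1−p) = −4p + 8; against Far: 7p + 4(1−p) = 3p + 4.
Setting these equal: −4p + 8 = 3p + 4 ⇒ −7p = -4 ⇒ p = 4/7, and the value is (-4)·(4/7) + 8 = 40/7.
For the keeper: with q = P(Near), equating Left's and Right's payoffs gives −3q + 7 = 4q + 4 ⇒ q = 3/7.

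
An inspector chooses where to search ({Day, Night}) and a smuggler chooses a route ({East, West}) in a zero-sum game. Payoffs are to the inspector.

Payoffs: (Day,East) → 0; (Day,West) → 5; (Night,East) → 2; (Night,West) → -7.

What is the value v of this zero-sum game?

Row minima: Day → 0, Night → -7; maximin = 0.
Column maxima: East → 2, West → 5; minimax = 2.
0 ≠ 2, so there is no saddle point; optimal play is mixed.
Let the inspector play Day with probability p. Expected payoff against East: 0p + 2(1−p) = −2p + 2; against West: 5p + (-7)(1−p) = 12p − 7.
Setting these equal: −2p + 2 = 12p − 7 ⇒ −14p = -9 ⇒ p = 9/14, and the value is (-2)·(9/14) + 2 = 5/7.
For the smuggler: with q = P(East), equating Day's and Night's payoffs gives −5q + 5 = 9q − 7 ⇒ q = 6/7.

5/7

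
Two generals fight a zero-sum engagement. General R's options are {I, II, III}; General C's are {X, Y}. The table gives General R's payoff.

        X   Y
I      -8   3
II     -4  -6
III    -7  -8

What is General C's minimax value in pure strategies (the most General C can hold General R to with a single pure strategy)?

-4

Column maxima: X → -4, Y → 3.
The smallest of these is -4.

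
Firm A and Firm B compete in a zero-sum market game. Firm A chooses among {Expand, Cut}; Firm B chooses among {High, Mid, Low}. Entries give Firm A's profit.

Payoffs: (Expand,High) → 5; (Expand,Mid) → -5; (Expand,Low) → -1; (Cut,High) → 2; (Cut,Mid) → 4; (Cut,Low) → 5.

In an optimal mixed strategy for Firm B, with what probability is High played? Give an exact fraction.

Row minima: Expand → -5, Cut → 2; maximin = 2.
Column maxima: High → 5, Mid → 4, Low → 5; minimax = 4.
2 ≠ 4, so there is no saddle point; optimal play is mixed.
Low is strictly dominated by Mid (it gives Firm A strictly more in every row), so Firm B never plays it.
On the remaining 2×2 (Expand, Cut vs High, Mid):
Let Firm A play Expand with probability p. Expected payoff against High: 5p + 2(1−p) = 3p + 2; against Mid: (-5)p + 4(1−p) = −9p + 4.
Setting these equal: 3p + 2 = −9p + 4 ⇒ 12p = 2 ⇒ p = 1/6, and the value is (3)·(1/6) + 2 = 5/2.
For Firm B: with q = P(High), equating Expand's and Cut's payoffs gives 10q − 5 = −2q + 4 ⇒ q = 3/4.

3/4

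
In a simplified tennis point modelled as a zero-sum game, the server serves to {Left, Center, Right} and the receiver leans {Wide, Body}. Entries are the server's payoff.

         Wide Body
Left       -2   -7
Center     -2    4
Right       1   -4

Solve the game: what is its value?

Row minima: Left → -7, Center → -2, Right → -4; maximin = -2.
Column maxima: Wide → 1, Body → 4; minimax = 1.
-2 ≠ 1, so there is no saddle point; optimal play is mixed.
Left is strictly dominated by Right, so the server never plays it.
On the remaining 2×2 (Center, Right vs Wide, Body):
Let the server play Center with probability p. Expected payoff against Wide: (-2)p + 1(1−p) = −3p + 1; against Body: 4p + (-4)(1−p) = 8p − 4.
Setting these equal: −3p + 1 = 8p − 4 ⇒ −11p = -5 ⇒ p = 5/11, and the value is (-3)·(5/11) + 1 = -4/11.
For the receiver: with q = P(Wide), equating Center's and Right's payoffs gives −6q + 4 = 5q − 4 ⇒ q = 8/11.

-4/11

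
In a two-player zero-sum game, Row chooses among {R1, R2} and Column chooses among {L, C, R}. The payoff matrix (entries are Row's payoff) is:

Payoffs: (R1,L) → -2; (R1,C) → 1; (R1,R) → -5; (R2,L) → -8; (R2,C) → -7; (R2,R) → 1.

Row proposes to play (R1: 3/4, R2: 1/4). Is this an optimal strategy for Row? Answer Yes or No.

Against L this mix gives (3/4)·(-2) + (1/4)·(-8) = -7/2.
Against C this mix gives (3/4)·1 + (1/4)·(-7) = -1.
Against R this mix gives (3/4)·(-5) + (1/4)·1 = -7/2.
All of Column's active replies (L, R) yield -7/2, and no column does worse for Row. The mix makes Column indifferent and guarantees -7/2, so it is optimal.

Yes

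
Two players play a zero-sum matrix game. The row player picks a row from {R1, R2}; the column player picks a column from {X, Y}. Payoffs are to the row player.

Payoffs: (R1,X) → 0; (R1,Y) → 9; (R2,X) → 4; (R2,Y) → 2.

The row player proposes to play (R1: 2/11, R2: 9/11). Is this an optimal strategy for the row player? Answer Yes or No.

Against X this mix gives (2/11)·0 + (9/11)·4 = 36/11.
Against Y this mix gives (2/11)·9 + (9/11)·2 = 36/11.
All of the column player's active replies (X, Y) yield 36/11, and no column does worse for the row player. The mix makes the column player indifferent and guarantees 36/11, so it is optimal.

Yes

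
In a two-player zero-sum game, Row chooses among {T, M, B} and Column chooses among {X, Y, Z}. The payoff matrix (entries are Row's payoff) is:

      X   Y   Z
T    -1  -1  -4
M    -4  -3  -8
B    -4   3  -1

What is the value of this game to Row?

-5/2

Row minima: T → -4, M → -8, B → -4; maximin = -4.
Column maxima: X → -1, Y → 3, Z → -1; minimax = -1.
-4 ≠ -1, so there is no saddle point; optimal play is mixed.
M is strictly dominated by T, so Row never plays it.
Y is strictly dominated by Z (it gives Row strictly more in every row), so Column never plays it.
On the remaining 2×2 (T, B vs X, Z):
Let Row play T with probability p. Expected payoff against X: (-1)p + (-4)(1−p) = 3p − 4; against Z: (-4)p + (-1)(1−p) = −3p − 1.
Setting these equal: 3p − 4 = −3p − 1 ⇒ 6p = 3 ⇒ p = 1/2, and the value is (3)·(1/2) − 4 = -5/2.
For Column: with q = P(X), equating T's and B's payoffs gives 3q − 4 = −3q − 1 ⇒ q = 1/2.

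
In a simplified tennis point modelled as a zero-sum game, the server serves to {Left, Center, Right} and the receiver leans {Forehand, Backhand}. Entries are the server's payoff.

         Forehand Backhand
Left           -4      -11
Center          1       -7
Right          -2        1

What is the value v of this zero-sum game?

-13/11

Row minima: Left → -11, Center → -7, Right → -2; maximin = -2.
Column maxima: Forehand → 1, Backhand → 1; minimax = 1.
-2 ≠ 1, so there is no saddle point; optimal play is mixed.
Left is strictly dominated by Center, so the server never plays it.
On the remaining 2×2 (Center, Right vs Forehand, Backhand):
Let the server play Center with probability p. Expected payoff against Forehand: 1p + (-2)(1−p) = 3p − 2; against Backhand: (-7)p + 1(1−p) = −8p + 1.
Setting these equal: 3p − 2 = −8p + 1 ⇒ 11p = 3 ⇒ p = 3/11, and the value is (3)·(3/11) − 2 = -13/11.
For the receiver: with q = P(Forehand), equating Center's and Right's payoffs gives 8q − 7 = −3q + 1 ⇒ q = 8/11.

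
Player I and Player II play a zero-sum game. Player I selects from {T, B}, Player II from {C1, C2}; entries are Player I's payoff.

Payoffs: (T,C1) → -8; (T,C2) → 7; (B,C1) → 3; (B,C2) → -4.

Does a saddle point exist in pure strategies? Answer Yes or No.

No

Row minima: T → -8, B → -4; maximin = -4.
Column maxima: C1 → 3, C2 → 7; minimax = 3.
-4 ≠ 3, so no pure-strategy equilibrium exists.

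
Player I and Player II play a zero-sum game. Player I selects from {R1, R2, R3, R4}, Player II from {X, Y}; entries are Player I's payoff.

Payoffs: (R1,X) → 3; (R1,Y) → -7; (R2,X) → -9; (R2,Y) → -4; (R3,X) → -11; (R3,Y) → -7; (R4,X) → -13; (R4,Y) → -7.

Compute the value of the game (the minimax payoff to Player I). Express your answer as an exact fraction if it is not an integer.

-5

Row minima: R1 → -7, R2 → -9, R3 → -11, R4 → -13; maximin = -7.
Column maxima: X → 3, Y → -4; minimax = -4.
-7 ≠ -4, so there is no saddle point; optimal play is mixed.
R3 is strictly dominated by R2, so Player I never plays it.
R4 is strictly dominated by R2, so Player I never plays it.
On the remaining 2×2 (R1, R2 vs X, Y):
Let Player I play R1 with probability p. Expected payoff against X: 3p + (-9)(1−p) = 12p − 9; against Y: (-7)p + (-4)(1−p) = −3p − 4.
Setting these equal: 12p − 9 = −3p − 4 ⇒ 15p = 5 ⇒ p = 1/3, and the value is (12)·(1/3) − 9 = -5.
For Player II: with q = P(X), equating R1's and R2's payoffs gives 10q − 7 = −5q − 4 ⇒ q = 1/5.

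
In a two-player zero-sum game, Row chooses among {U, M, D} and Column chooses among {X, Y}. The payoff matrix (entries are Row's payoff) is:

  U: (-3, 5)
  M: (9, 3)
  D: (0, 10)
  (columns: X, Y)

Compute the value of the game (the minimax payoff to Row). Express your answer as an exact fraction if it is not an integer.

Row minima: U → -3, M → 3, D → 0; maximin = 3.
Column maxima: X → 9, Y → 10; minimax = 9.
3 ≠ 9, so there is no saddle point; optimal play is mixed.
U is strictly dominated by D, so Row never plays it.
On the remaining 2×2 (M, D vs X, Y):
Let Row play M with probability p. Expected payoff against X: 9p + 0(1−p) = 9p; against Y: 3p + 10(1−p) = −7p + 10.
Setting these equal: 9p = −7p + 10 ⇒ 16p = 10 ⇒ p = 5/8, and the value is (9)·(5/8) = 45/8.
For Column: with q = P(X), equating M's and D's payoffs gives 6q + 3 = −10q + 10 ⇒ q = 7/16.

45/8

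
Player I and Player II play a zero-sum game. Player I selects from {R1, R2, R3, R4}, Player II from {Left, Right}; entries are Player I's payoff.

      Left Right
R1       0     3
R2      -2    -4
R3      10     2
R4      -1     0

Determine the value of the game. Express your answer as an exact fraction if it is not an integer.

Row minima: R1 → 0, R2 → -4, R3 → 2, R4 → -1; maximin = 2.
Column maxima: Left → 10, Right → 3; minimax = 3.
2 ≠ 3, so there is no saddle point; optimal play is mixed.
R2 is strictly dominated by R1, so Player I never plays it.
R4 is strictly dominated by R1, so Player I never plays it.
On the remaining 2×2 (R1, R3 vs Left, Right):
Let Player I play R1 with probability p. Expected payoff against Left: 0p + 10(1−p) = −10p + 10; against Right: 3p + 2(1−p) = p + 2.
Setting these equal: −10p + 10 = p + 2 ⇒ −11p = -8 ⇒ p = 8/11, and the value is (-10)·(8/11) + 10 = 30/11.
For Player II: with q = P(Left), equating R1's and R3's payoffs gives −3q + 3 = 8q + 2 ⇒ q = 1/11.

30/11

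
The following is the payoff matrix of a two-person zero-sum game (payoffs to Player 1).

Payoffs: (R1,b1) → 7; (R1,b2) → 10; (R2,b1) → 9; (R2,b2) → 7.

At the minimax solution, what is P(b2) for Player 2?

2/5

Row minima: R1 → 7, R2 → 7; maximin = 7.
Column maxima: b1 → 9, b2 → 10; minimax = 9.
7 ≠ 9, so there is no saddle point; optimal play is mixed.
Let Player 1 play R1 with probability p. Expected payoff against b1: 7p + 9(1−p) = −2p + 9; against b2: 10p + 7(1−p) = 3p + 7.
Setting these equal: −2p + 9 = 3p + 7 ⇒ −5p = -2 ⇒ p = 2/5, and the value is (-2)·(2/5) + 9 = 41/5.
For Player 2: with q = P(b1), equating R1's and R2's payoffs gives −3q + 10 = 2q + 7 ⇒ q = 3/5.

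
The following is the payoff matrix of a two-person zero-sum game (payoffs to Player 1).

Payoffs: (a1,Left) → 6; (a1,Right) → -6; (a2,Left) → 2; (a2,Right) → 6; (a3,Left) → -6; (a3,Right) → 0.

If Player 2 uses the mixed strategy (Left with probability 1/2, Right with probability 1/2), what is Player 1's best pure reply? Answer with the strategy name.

a2

Expected payoff of a1: (1/2)·6 + (1/2)·(-6) = 0.
Expected payoff of a2: (1/2)·2 + (1/2)·6 = 4.
Expected payoff of a3: (1/2)·(-6) + (1/2)·0 = -3.
The largest is 4, so Player 1's best response is a2.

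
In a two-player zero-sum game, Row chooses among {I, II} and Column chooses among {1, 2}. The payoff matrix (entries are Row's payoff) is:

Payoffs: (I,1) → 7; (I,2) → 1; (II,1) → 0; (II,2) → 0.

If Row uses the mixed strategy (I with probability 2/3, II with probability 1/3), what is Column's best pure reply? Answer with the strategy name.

2

If Column plays 1, Row's expected payoff is (2/3)·7 + (1/3)·0 = 14/3.
If Column plays 2, Row's expected payoff is (2/3)·1 + (1/3)·0 = 2/3.
Column minimizes Row's payoff; the smallest is 2/3, so the best response is 2.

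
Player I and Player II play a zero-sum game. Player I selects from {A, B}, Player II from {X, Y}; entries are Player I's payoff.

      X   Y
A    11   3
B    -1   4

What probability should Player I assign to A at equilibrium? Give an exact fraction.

5/13

Row minima: A → 3, B → -1; maximin = 3.
Column maxima: X → 11, Y → 4; minimax = 4.
3 ≠ 4, so there is no saddle point; optimal play is mixed.
Let Player I play A with probability p. Expected payoff against X: 11p + (-1)(1−p) = 12p − 1; against Y: 3p + 4(1−p) = −p + 4.
Setting these equal: 12p − 1 = −p + 4 ⇒ 13p = 5 ⇒ p = 5/13, and the value is (12)·(5/13) − 1 = 47/13.
For Player II: with q = P(X), equating A's and B's payoffs gives 8q + 3 = −5q + 4 ⇒ q = 1/13.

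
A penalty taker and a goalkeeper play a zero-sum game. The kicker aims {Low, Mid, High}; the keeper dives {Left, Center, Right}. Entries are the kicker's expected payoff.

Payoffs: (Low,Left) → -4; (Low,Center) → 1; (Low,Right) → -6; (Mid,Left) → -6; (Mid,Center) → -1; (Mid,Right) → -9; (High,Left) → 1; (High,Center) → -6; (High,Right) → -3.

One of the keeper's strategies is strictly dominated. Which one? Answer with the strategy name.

Left

Right holds the kicker's payoff strictly below Left in every row: -6 < -4, -9 < -6, -3 < 1.
So Left is strictly dominated for the keeper.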